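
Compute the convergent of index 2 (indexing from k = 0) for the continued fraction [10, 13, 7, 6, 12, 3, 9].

927/92

Using pₖ = aₖpₖ₋₁ + pₖ₋₂, qₖ = aₖqₖ₋₁ + qₖ₋₂ (with p₋₁=1, p₋₂=0, q₋₁=0, q₋₂=1):
  k=0: a=10, p=10, q=1
  k=1: a=13, p=131, q=13
  k=2: a=7, p=927, q=92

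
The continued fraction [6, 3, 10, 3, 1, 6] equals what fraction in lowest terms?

5425/858

Fold from the inside: start with 6/1.
  1 + 1/6 = 7/6
  3 + 6/7 = 27/7
  10 + 7/27 = 277/27
  3 + 27/277 = 858/277
  6 + 277/858 = 5425/858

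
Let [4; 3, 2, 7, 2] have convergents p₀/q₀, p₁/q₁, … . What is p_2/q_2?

30/7

Using pₖ = aₖpₖ₋₁ + pₖ₋₂, qₖ = aₖqₖ₋₁ + qₖ₋₂ (with p₋₁=1, p₋₂=0, q₋₁=0, q₋₂=1):
  k=0: a=4, p=4, q=1
  k=1: a=3, p=13, q=3
  k=2: a=2, p=30, q=7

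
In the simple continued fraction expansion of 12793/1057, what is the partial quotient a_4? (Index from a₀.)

3

12793 = 12·1057 + 109   →  a_0 = 12
1057 = 9·109 + 76   →  a_1 = 9
109 = 1·76 + 33   →  a_2 = 1
76 = 2·33 + 10   →  a_3 = 2
33 = 3·10 + 3   →  a_4 = 3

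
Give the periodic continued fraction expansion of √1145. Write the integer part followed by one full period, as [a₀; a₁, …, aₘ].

[33; 1, 5, 5, 1, 66]

a₀ = ⌊√1145⌋ = 33.
With m₀=0, d₀=1 and mₖ₊₁ = dₖaₖ − mₖ, dₖ₊₁ = (n − mₖ₊₁²)/dₖ, aₖ₊₁ = ⌊(a₀+mₖ₊₁)/dₖ₊₁⌋:
  k=1: m=33, d=56, a=1
  k=2: m=23, d=11, a=5
  k=3: m=32, d=11, a=5
  k=4: m=23, d=56, a=1
  k=5: m=33, d=1, a=66
d=1 and a=2a₀=66 at k=5, so the next step gives (m, d) = (33, 56) again — its k=1 value — and the period has length 5.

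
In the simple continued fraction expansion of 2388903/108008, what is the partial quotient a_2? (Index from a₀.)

2

2388903 = 22·108008 + 12727   →  a_0 = 22
108008 = 8·12727 + 6192   →  a_1 = 8
12727 = 2·6192 + 343   →  a_2 = 2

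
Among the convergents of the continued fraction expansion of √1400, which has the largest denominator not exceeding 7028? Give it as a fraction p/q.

167963/4489

√1400 = [37; 2, 2, 2, 74, …] (period length 4).
Convergents:
  p_0/q_0 = 37/1
  p_1/q_1 = 75/2
  p_2/q_2 = 187/5
  p_3/q_3 = 449/12
  p_4/q_4 = 33413/893
  p_5/q_5 = 67275/1798
  p_6/q_6 = 167963/4489
  p_7/q_7 = 403201/10776
q_6 = 4489 ≤ 7028 < 10776 = q_7, so the answer is 167963/4489.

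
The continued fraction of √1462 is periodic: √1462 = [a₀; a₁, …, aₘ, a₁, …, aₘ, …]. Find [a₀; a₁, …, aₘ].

a₀ = ⌊√1462⌋ = 38.
With m₀=0, d₀=1 and mₖ₊₁ = dₖaₖ − mₖ, dₖ₊₁ = (n − mₖ₊₁²)/dₖ, aₖ₊₁ = ⌊(a₀+mₖ₊₁)/dₖ₊₁⌋:
  k=1: m=38, d=18, a=4
  k=2: m=34, d=17, a=4
  k=3: m=34, d=18, a=4
  k=4: m=38, d=1, a=76
d=1 and a=2a₀=76 at k=4, so the next step gives (m, d) = (38, 18) again — its k=1 value — and the period has length 4.

[38; 4, 4, 4, 76]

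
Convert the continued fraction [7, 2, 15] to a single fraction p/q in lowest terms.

Using pₖ = aₖpₖ₋₁ + pₖ₋₂ and qₖ = aₖqₖ₋₁ + qₖ₋₂:
  k=0: a=7, p=7, q=1
  k=1: a=2, p=15, q=2
  k=2: a=15, p=232, q=31

232/31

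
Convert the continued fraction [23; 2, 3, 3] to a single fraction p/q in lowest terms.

539/23

Fold from the inside: start with 3/1.
  3 + 1/3 = 10/3
  2 + 3/10 = 23/10
  23 + 10/23 = 539/23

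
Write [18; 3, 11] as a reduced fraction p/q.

623/34

Using pₖ = aₖpₖ₋₁ + pₖ₋₂ and qₖ = aₖqₖ₋₁ + qₖ₋₂:
  k=0: a=18, p=18, q=1
  k=1: a=3, p=55, q=3
  k=2: a=11, p=623, q=34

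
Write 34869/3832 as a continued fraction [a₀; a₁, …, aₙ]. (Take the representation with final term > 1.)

[9; 10, 17, 3, 7]

34869 = 9·3832 + 381
3832 = 10·381 + 22
381 = 17·22 + 7
22 = 3·7 + 1
7 = 7·1 + 0  (stop)
So 34869/3832 = [9; 10, 17, 3, 7].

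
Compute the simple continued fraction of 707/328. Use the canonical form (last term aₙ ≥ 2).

[2; 6, 2, 3, 7]

707 = 2×328 + 51
328 = 6×51 + 22
51 = 2×22 + 7
22 = 3×7 + 1
7 = 7×1 + 0  (stop)
So 707/328 = [2; 6, 2, 3, 7].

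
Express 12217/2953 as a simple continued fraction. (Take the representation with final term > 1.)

12217 = 4*2953 + 405
2953 = 7*405 + 118
405 = 3*118 + 51
118 = 2*51 + 16
51 = 3*16 + 3
16 = 5*3 + 1
3 = 3*1 + 0  (stop)
So 12217/2953 = [4; 7, 3, 2, 3, 5, 3].

[4; 7, 3, 2, 3, 5, 3]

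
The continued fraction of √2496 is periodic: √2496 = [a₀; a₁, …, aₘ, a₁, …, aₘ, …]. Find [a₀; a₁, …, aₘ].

a₀ = ⌊√2496⌋ = 49.
With m₀=0, d₀=1 and mₖ₊₁ = dₖaₖ − mₖ, dₖ₊₁ = (n − mₖ₊₁²)/dₖ, aₖ₊₁ = ⌊(a₀+mₖ₊₁)/dₖ₊₁⌋:
  k=1: m=49, d=95, a=1
  k=2: m=46, d=4, a=23
  k=3: m=46, d=95, a=1
  k=4: m=49, d=1, a=98
d=1 and a=2a₀=98 at k=4, so the next step gives (m, d) = (49, 95) again — its k=1 value — and the period has length 4.

[49; 1, 23, 1, 98]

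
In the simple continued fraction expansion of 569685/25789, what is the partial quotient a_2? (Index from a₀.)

569685 = 22·25789 + 2327   →  a_0 = 22
25789 = 11·2327 + 192   →  a_1 = 11
2327 = 12·192 + 23   →  a_2 = 12

12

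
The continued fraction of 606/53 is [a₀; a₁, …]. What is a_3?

3

606 = 11·53 + 23   →  a_0 = 11
53 = 2·23 + 7   →  a_1 = 2
23 = 3·7 + 2   →  a_2 = 3
7 = 3·2 + 1   →  a_3 = 3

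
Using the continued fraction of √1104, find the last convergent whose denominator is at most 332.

7775/234

√1104 = [33; 4, 2, 2, 2, 4, 66, …] (period length 6).
Convergents:
  p_0/q_0 = 33/1
  p_1/q_1 = 133/4
  p_2/q_2 = 299/9
  p_3/q_3 = 731/22
  p_4/q_4 = 1761/53
  p_5/q_5 = 7775/234
  p_6/q_6 = 514911/15497
q_5 = 234 ≤ 332 < 15497 = q_6, so the answer is 7775/234.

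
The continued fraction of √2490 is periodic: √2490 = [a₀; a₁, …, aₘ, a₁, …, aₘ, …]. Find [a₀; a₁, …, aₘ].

a₀ = ⌊√2490⌋ = 49.
With m₀=0, d₀=1 and mₖ₊₁ = dₖaₖ − mₖ, dₖ₊₁ = (n − mₖ₊₁²)/dₖ, aₖ₊₁ = ⌊(a₀+mₖ₊₁)/dₖ₊₁⌋:
  k=1: m=49, d=89, a=1
  k=2: m=40, d=10, a=8
  k=3: m=40, d=89, a=1
  k=4: m=49, d=1, a=98
d=1 and a=2a₀=98 at k=4, so the next step gives (m, d) = (49, 89) again — its k=1 value — and the period has length 4.

[49; 1, 8, 1, 98]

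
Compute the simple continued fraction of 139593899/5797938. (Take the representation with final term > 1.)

[24; 13, 13, 13, 16, 3, 17, 3]

139593899 = 24×5797938 + 443387
5797938 = 13×443387 + 33907
443387 = 13×33907 + 2596
33907 = 13×2596 + 159
2596 = 16×159 + 52
159 = 3×52 + 3
52 = 17×3 + 1
3 = 3×1 + 0  (stop)
So 139593899/5797938 = [24; 13, 13, 13, 16, 3, 17, 3].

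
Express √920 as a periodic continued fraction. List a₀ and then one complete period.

[30; 3, 60]

a₀ = ⌊√920⌋ = 30.
With m₀=0, d₀=1 and mₖ₊₁ = dₖaₖ − mₖ, dₖ₊₁ = (n − mₖ₊₁²)/dₖ, aₖ₊₁ = ⌊(a₀+mₖ₊₁)/dₖ₊₁⌋:
  k=1: m=30, d=20, a=3
  k=2: m=30, d=1, a=60
d=1 and a=2a₀=60 at k=2, so the next step gives (m, d) = (30, 20) again — its k=1 value — and the period has length 2.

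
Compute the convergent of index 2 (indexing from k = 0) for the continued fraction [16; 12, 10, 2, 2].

Using pₖ = aₖpₖ₋₁ + pₖ₋₂, qₖ = aₖqₖ₋₁ + qₖ₋₂ (with p₋₁=1, p₋₂=0, q₋₁=0, q₋₂=1):
  k=0: a=16, p=16, q=1
  k=1: a=12, p=193, q=12
  k=2: a=10, p=1946, q=121

1946/121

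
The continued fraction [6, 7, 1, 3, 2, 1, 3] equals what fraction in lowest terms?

2286/373

Using pₖ = aₖpₖ₋₁ + pₖ₋₂ and qₖ = aₖqₖ₋₁ + qₖ₋₂:
  k=0: a=6, p=6, q=1
  k=1: a=7, p=43, q=7
  k=2: a=1, p=49, q=8
  k=3: a=3, p=190, q=31
  k=4: a=2, p=429, q=70
  k=5: a=1, p=619, q=101
  k=6: a=3, p=2286, q=373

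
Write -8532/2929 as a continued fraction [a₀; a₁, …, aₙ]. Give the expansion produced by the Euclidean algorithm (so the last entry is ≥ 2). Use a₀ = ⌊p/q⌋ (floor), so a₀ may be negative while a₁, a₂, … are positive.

-8532 = -3·2929 + 255
2929 = 11·255 + 124
255 = 2·124 + 7
124 = 17·7 + 5
7 = 1·5 + 2
5 = 2·2 + 1
2 = 2·1 + 0  (stop)
So -8532/2929 = [-3; 11, 2, 17, 1, 2, 2].

[-3; 11, 2, 17, 1, 2, 2]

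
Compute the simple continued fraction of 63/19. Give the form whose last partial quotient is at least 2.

[3; 3, 6]

63 = 3·19 + 6
19 = 3·6 + 1
6 = 6·1 + 0  (stop)
So 63/19 = [3; 3, 6].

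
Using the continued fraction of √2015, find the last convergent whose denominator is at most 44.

404/9

√2015 = [44; 1, 7, 1, 88, …] (period length 4).
Convergents:
  p_0/q_0 = 44/1
  p_1/q_1 = 45/1
  p_2/q_2 = 359/8
  p_3/q_3 = 404/9
  p_4/q_4 = 35911/800
q_3 = 9 ≤ 44 < 800 = q_4, so the answer is 404/9.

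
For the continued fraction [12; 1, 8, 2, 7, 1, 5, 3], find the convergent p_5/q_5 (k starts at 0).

Using pₖ = aₖpₖ₋₁ + pₖ₋₂, qₖ = aₖqₖ₋₁ + qₖ₋₂ (with p₋₁=1, p₋₂=0, q₋₁=0, q₋₂=1):
  k=0: a=12, p=12, q=1
  k=1: a=1, p=13, q=1
  k=2: a=8, p=116, q=9
  k=3: a=2, p=245, q=19
  k=4: a=7, p=1831, q=142
  k=5: a=1, p=2076, q=161

2076/161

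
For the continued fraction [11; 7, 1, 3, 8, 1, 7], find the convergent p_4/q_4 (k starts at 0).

Using pₖ = aₖpₖ₋₁ + pₖ₋₂, qₖ = aₖqₖ₋₁ + qₖ₋₂ (with p₋₁=1, p₋₂=0, q₋₁=0, q₋₂=1):
  k=0: a=11, p=11, q=1
  k=1: a=7, p=78, q=7
  k=2: a=1, p=89, q=8
  k=3: a=3, p=345, q=31
  k=4: a=8, p=2849, q=256

2849/256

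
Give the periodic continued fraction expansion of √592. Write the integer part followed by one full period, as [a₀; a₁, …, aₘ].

a₀ = ⌊√592⌋ = 24.
With m₀=0, d₀=1 and mₖ₊₁ = dₖaₖ − mₖ, dₖ₊₁ = (n − mₖ₊₁²)/dₖ, aₖ₊₁ = ⌊(a₀+mₖ₊₁)/dₖ₊₁⌋:
  k=1: m=24, d=16, a=3
  k=2: m=24, d=1, a=48
d=1 and a=2a₀=48 at k=2, so the next step gives (m, d) = (24, 16) again — its k=1 value — and the period has length 2.

[24; 3, 48]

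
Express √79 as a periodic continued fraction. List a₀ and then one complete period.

[8; 1, 7, 1, 16]

a₀ = ⌊√79⌋ = 8.
With m₀=0, d₀=1 and mₖ₊₁ = dₖaₖ − mₖ, dₖ₊₁ = (n − mₖ₊₁²)/dₖ, aₖ₊₁ = ⌊(a₀+mₖ₊₁)/dₖ₊₁⌋:
  k=1: m=8, d=15, a=1
  k=2: m=7, d=2, a=7
  k=3: m=7, d=15, a=1
  k=4: m=8, d=1, a=16
d=1 and a=2a₀=16 at k=4, so the next step gives (m, d) = (8, 15) again — its k=1 value — and the period has length 4.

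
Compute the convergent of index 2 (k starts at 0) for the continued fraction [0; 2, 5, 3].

5/11

Using pₖ = aₖpₖ₋₁ + pₖ₋₂, qₖ = aₖqₖ₋₁ + qₖ₋₂ (with p₋₁=1, p₋₂=0, q₋₁=0, q₋₂=1):
  k=0: a=0, p=0, q=1
  k=1: a=2, p=1, q=2
  k=2: a=5, p=5, q=11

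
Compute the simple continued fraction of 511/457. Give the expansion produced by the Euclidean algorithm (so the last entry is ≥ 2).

511 = 1·457 + 54
457 = 8·54 + 25
54 = 2·25 + 4
25 = 6·4 + 1
4 = 4·1 + 0  (stop)
So 511/457 = [1; 8, 2, 6, 4].

[1; 8, 2, 6, 4]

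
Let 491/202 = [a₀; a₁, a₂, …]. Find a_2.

491 = 2·202 + 87   →  a_0 = 2
202 = 2·87 + 28   →  a_1 = 2
87 = 3·28 + 3   →  a_2 = 3

3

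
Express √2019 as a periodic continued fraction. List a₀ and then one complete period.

[44; 1, 13, 1, 88]

a₀ = ⌊√2019⌋ = 44.
With m₀=0, d₀=1 and mₖ₊₁ = dₖaₖ − mₖ, dₖ₊₁ = (n − mₖ₊₁²)/dₖ, aₖ₊₁ = ⌊(a₀+mₖ₊₁)/dₖ₊₁⌋:
  k=1: m=44, d=83, a=1
  k=2: m=39, d=6, a=13
  k=3: m=39, d=83, a=1
  k=4: m=44, d=1, a=88
d=1 and a=2a₀=88 at k=4, so the next step gives (m, d) = (44, 83) again — its k=1 value — and the period has length 4.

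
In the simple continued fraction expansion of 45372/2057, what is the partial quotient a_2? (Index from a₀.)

45372 = 22·2057 + 118   →  a_0 = 22
2057 = 17·118 + 51   →  a_1 = 17
118 = 2·51 + 16   →  a_2 = 2

2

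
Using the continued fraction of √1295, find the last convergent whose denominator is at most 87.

√1295 = [35; 1, 70, …] (period length 2).
Convergents:
  p_0/q_0 = 35/1
  p_1/q_1 = 36/1
  p_2/q_2 = 2555/71
  p_3/q_3 = 2591/72
  p_4/q_4 = 183925/5111
q_3 = 72 ≤ 87 < 5111 = q_4, so the answer is 2591/72.

2591/72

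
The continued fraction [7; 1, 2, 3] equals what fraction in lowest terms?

77/10

Using pₖ = aₖpₖ₋₁ + pₖ₋₂ and qₖ = aₖqₖ₋₁ + qₖ₋₂:
  k=0: a=7, p=7, q=1
  k=1: a=1, p=8, q=1
  k=2: a=2, p=23, q=3
  k=3: a=3, p=77, q=10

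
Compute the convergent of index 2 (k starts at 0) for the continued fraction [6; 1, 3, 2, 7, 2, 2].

27/4

Using pₖ = aₖpₖ₋₁ + pₖ₋₂, qₖ = aₖqₖ₋₁ + qₖ₋₂ (with p₋₁=1, p₋₂=0, q₋₁=0, q₋₂=1):
  k=0: a=6, p=6, q=1
  k=1: a=1, p=7, q=1
  k=2: a=3, p=27, q=4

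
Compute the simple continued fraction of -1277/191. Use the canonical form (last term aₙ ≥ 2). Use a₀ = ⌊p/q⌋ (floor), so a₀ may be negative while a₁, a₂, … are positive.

[-7; 3, 5, 2, 5]

-1277 = -7*191 + 60
191 = 3*60 + 11
60 = 5*11 + 5
11 = 2*5 + 1
5 = 5*1 + 0  (stop)
So -1277/191 = [-7; 3, 5, 2, 5].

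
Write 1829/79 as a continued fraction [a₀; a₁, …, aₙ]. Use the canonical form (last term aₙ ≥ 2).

[23; 6, 1, 1, 2, 2]

1829 = 23*79 + 12
79 = 6*12 + 7
12 = 1*7 + 5
7 = 1*5 + 2
5 = 2*2 + 1
2 = 2*1 + 0  (stop)
So 1829/79 = [23; 6, 1, 1, 2, 2].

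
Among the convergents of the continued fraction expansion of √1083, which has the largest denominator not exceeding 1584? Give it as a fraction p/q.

√1083 = [32; 1, 9, 1, 64, …] (period length 4).
Convergents:
  p_0/q_0 = 32/1
  p_1/q_1 = 33/1
  p_2/q_2 = 329/10
  p_3/q_3 = 362/11
  p_4/q_4 = 23497/714
  p_5/q_5 = 23859/725
  p_6/q_6 = 238228/7239
q_5 = 725 ≤ 1584 < 7239 = q_6, so the answer is 23859/725.

23859/725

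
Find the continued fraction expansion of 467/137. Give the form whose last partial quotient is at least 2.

[3; 2, 2, 4, 6]

467 = 3·137 + 56
137 = 2·56 + 25
56 = 2·25 + 6
25 = 4·6 + 1
6 = 6·1 + 0  (stop)
So 467/137 = [3; 2, 2, 4, 6].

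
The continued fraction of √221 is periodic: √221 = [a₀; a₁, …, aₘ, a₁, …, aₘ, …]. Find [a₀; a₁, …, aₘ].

[14; 1, 6, 2, 6, 1, 28]

a₀ = ⌊√221⌋ = 14.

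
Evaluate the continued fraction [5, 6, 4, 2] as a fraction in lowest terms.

289/56

Using pₖ = aₖpₖ₋₁ + pₖ₋₂ and qₖ = aₖqₖ₋₁ + qₖ₋₂:
  k=0: a=5, p=5, q=1
  k=1: a=6, p=31, q=6
  k=2: a=4, p=129, q=25
  k=3: a=2, p=289, q=56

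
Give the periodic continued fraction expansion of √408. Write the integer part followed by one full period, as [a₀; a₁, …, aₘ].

[20; 5, 40]

a₀ = ⌊√408⌋ = 20.
With m₀=0, d₀=1 and mₖ₊₁ = dₖaₖ − mₖ, dₖ₊₁ = (n − mₖ₊₁²)/dₖ, aₖ₊₁ = ⌊(a₀+mₖ₊₁)/dₖ₊₁⌋:
  k=1: m=20, d=8, a=5
  k=2: m=20, d=1, a=40
d=1 and a=2a₀=40 at k=2, so the next step gives (m, d) = (20, 8) again — its k=1 value — and the period has length 2.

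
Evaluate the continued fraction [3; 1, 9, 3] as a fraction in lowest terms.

121/31

Fold from the inside: start with 3/1.
  9 + 1/3 = 28/3
  1 + 3/28 = 31/28
  3 + 28/31 = 121/31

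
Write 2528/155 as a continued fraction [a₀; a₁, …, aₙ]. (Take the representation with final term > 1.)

2528 = 16·155 + 48
155 = 3·48 + 11
48 = 4·11 + 4
11 = 2·4 + 3
4 = 1·3 + 1
3 = 3·1 + 0  (stop)
So 2528/155 = [16; 3, 4, 2, 1, 3].

[16; 3, 4, 2, 1, 3]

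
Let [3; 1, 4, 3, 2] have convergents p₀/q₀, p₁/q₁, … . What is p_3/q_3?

61/16

Using pₖ = aₖpₖ₋₁ + pₖ₋₂, qₖ = aₖqₖ₋₁ + qₖ₋₂ (with p₋₁=1, p₋₂=0, q₋₁=0, q₋₂=1):
  k=0: a=3, p=3, q=1
  k=1: a=1, p=4, q=1
  k=2: a=4, p=19, q=5
  k=3: a=3, p=61, q=16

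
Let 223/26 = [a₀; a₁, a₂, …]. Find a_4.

1

223 = 8·26 + 15   →  a_0 = 8
26 = 1·15 + 11   →  a_1 = 1
15 = 1·11 + 4   →  a_2 = 1
11 = 2·4 + 3   →  a_3 = 2
4 = 1·3 + 1   →  a_4 = 1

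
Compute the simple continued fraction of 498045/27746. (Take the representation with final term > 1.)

498045 = 17*27746 + 26363
27746 = 1*26363 + 1383
26363 = 19*1383 + 86
1383 = 16*86 + 7
86 = 12*7 + 2
7 = 3*2 + 1
2 = 2*1 + 0  (stop)
So 498045/27746 = [17; 1, 19, 16, 12, 3, 2].

[17; 1, 19, 16, 12, 3, 2]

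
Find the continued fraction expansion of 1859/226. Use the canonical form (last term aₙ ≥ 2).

[8; 4, 2, 3, 7]

1859 = 8·226 + 51
226 = 4·51 + 22
51 = 2·22 + 7
22 = 3·7 + 1
7 = 7·1 + 0  (stop)
So 1859/226 = [8; 4, 2, 3, 7].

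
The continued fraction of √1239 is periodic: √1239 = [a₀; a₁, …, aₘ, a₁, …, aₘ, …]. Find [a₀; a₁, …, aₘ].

a₀ = ⌊√1239⌋ = 35.
With m₀=0, d₀=1 and mₖ₊₁ = dₖaₖ − mₖ, dₖ₊₁ = (n − mₖ₊₁²)/dₖ, aₖ₊₁ = ⌊(a₀+mₖ₊₁)/dₖ₊₁⌋:
  k=1: m=35, d=14, a=5
  k=2: m=35, d=1, a=70
d=1 and a=2a₀=70 at k=2, so the next step gives (m, d) = (35, 14) again — its k=1 value — and the period has length 2.

[35; 5, 70]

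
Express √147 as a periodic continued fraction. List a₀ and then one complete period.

[12; 8, 24]

a₀ = ⌊√147⌋ = 12.
With m₀=0, d₀=1 and mₖ₊₁ = dₖaₖ − mₖ, dₖ₊₁ = (n − mₖ₊₁²)/dₖ, aₖ₊₁ = ⌊(a₀+mₖ₊₁)/dₖ₊₁⌋:
  k=1: m=12, d=3, a=8
  k=2: m=12, d=1, a=24
d=1 and a=2a₀=24 at k=2, so the next step gives (m, d) = (12, 3) again — its k=1 value — and the period has length 2.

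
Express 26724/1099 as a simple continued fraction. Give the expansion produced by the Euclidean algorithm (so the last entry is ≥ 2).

[24; 3, 6, 3, 18]

26724 = 24×1099 + 348
1099 = 3×348 + 55
348 = 6×55 + 18
55 = 3×18 + 1
18 = 18×1 + 0  (stop)
So 26724/1099 = [24; 3, 6, 3, 18].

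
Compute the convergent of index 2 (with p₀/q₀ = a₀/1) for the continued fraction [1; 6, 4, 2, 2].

Using pₖ = aₖpₖ₋₁ + pₖ₋₂, qₖ = aₖqₖ₋₁ + qₖ₋₂ (with p₋₁=1, p₋₂=0, q₋₁=0, q₋₂=1):
  k=0: a=1, p=1, q=1
  k=1: a=6, p=7, q=6
  k=2: a=4, p=29, q=25

29/25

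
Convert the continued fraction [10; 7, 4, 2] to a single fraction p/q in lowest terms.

659/65

Using pₖ = aₖpₖ₋₁ + pₖ₋₂ and qₖ = aₖqₖ₋₁ + qₖ₋₂:
  k=0: a=10, p=10, q=1
  k=1: a=7, p=71, q=7
  k=2: a=4, p=294, q=29
  k=3: a=2, p=659, q=65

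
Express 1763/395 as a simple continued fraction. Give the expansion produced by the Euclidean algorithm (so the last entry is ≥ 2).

[4; 2, 6, 3, 4, 2]

1763 = 4*395 + 183
395 = 2*183 + 29
183 = 6*29 + 9
29 = 3*9 + 2
9 = 4*2 + 1
2 = 2*1 + 0  (stop)
So 1763/395 = [4; 2, 6, 3, 4, 2].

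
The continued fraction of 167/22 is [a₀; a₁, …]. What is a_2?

1

167 = 7·22 + 13   →  a_0 = 7
22 = 1·13 + 9   →  a_1 = 1
13 = 1·9 + 4   →  a_2 = 1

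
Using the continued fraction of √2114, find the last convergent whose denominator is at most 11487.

194534/4231

√2114 = [45; 1, 44, 1, 90, …] (period length 4).
Convergents:
  p_0/q_0 = 45/1
  p_1/q_1 = 46/1
  p_2/q_2 = 2069/45
  p_3/q_3 = 2115/46
  p_4/q_4 = 192419/4185
  p_5/q_5 = 194534/4231
  p_6/q_6 = 8751915/190349
q_5 = 4231 ≤ 11487 < 190349 = q_6, so the answer is 194534/4231.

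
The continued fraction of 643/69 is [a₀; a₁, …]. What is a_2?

7

643 = 9·69 + 22   →  a_0 = 9
69 = 3·22 + 3   →  a_1 = 3
22 = 7·3 + 1   →  a_2 = 7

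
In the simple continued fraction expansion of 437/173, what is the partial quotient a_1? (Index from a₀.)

437 = 2·173 + 91   →  a_0 = 2
173 = 1·91 + 82   →  a_1 = 1

1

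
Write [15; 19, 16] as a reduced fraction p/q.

Using pₖ = aₖpₖ₋₁ + pₖ₋₂ and qₖ = aₖqₖ₋₁ + qₖ₋₂:
  k=0: a=15, p=15, q=1
  k=1: a=19, p=286, q=19
  k=2: a=16, p=4591, q=305

4591/305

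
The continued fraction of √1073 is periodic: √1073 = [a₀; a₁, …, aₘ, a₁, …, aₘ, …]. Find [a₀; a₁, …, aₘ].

a₀ = ⌊√1073⌋ = 32.
With m₀=0, d₀=1 and mₖ₊₁ = dₖaₖ − mₖ, dₖ₊₁ = (n − mₖ₊₁²)/dₖ, aₖ₊₁ = ⌊(a₀+mₖ₊₁)/dₖ₊₁⌋:
  k=1: m=32, d=49, a=1
  k=2: m=17, d=16, a=3
  k=3: m=31, d=7, a=9
  k=4: m=32, d=7, a=9
  k=5: m=31, d=16, a=3
  k=6: m=17, d=49, a=1
  k=7: m=32, d=1, a=64
d=1 and a=2a₀=64 at k=7, so the next step gives (m, d) = (32, 49) again — its k=1 value — and the period has length 7.

[32; 1, 3, 9, 9, 3, 1, 64]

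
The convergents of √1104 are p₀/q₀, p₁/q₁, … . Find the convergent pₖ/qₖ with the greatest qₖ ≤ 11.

√1104 = [33; 4, 2, 2, 2, 4, 66, …] (period length 6).
Convergents:
  p_0/q_0 = 33/1
  p_1/q_1 = 133/4
  p_2/q_2 = 299/9
  p_3/q_3 = 731/22
q_2 = 9 ≤ 11 < 22 = q_3, so the answer is 299/9.

299/9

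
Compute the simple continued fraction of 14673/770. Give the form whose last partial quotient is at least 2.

[19; 17, 1, 9, 1, 3]

14673 = 19·770 + 43
770 = 17·43 + 39
43 = 1·39 + 4
39 = 9·4 + 3
4 = 1·3 + 1
3 = 3·1 + 0  (stop)
So 14673/770 = [19; 17, 1, 9, 1, 3].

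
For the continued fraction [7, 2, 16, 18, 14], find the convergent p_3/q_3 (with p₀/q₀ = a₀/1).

Using pₖ = aₖpₖ₋₁ + pₖ₋₂, qₖ = aₖqₖ₋₁ + qₖ₋₂ (with p₋₁=1, p₋₂=0, q₋₁=0, q₋₂=1):
  k=0: a=7, p=7, q=1
  k=1: a=2, p=15, q=2
  k=2: a=16, p=247, q=33
  k=3: a=18, p=4461, q=596

4461/596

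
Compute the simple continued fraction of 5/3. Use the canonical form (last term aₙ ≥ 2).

[1; 1, 2]

5 = 1·3 + 2
3 = 1·2 + 1
2 = 2·1 + 0  (stop)
So 5/3 = [1; 1, 2].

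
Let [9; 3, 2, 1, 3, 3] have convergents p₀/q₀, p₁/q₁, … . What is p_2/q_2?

65/7

Using pₖ = aₖpₖ₋₁ + pₖ₋₂, qₖ = aₖqₖ₋₁ + qₖ₋₂ (with p₋₁=1, p₋₂=0, q₋₁=0, q₋₂=1):
  k=0: a=9, p=9, q=1
  k=1: a=3, p=28, q=3
  k=2: a=2, p=65, q=7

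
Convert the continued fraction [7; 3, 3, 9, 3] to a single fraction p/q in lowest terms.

Using pₖ = aₖpₖ₋₁ + pₖ₋₂ and qₖ = aₖqₖ₋₁ + qₖ₋₂:
  k=0: a=7, p=7, q=1
  k=1: a=3, p=22, q=3
  k=2: a=3, p=73, q=10
  k=3: a=9, p=679, q=93
  k=4: a=3, p=2110, q=289

2110/289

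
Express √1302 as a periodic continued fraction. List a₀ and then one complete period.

a₀ = ⌊√1302⌋ = 36.
With m₀=0, d₀=1 and mₖ₊₁ = dₖaₖ − mₖ, dₖ₊₁ = (n − mₖ₊₁²)/dₖ, aₖ₊₁ = ⌊(a₀+mₖ₊₁)/dₖ₊₁⌋:
  k=1: m=36, d=6, a=12
  k=2: m=36, d=1, a=72
d=1 and a=2a₀=72 at k=2, so the next step gives (m, d) = (36, 6) again — its k=1 value — and the period has length 2.

[36; 12, 72]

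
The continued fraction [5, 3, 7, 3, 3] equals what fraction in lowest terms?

1218/229

Using pₖ = aₖpₖ₋₁ + pₖ₋₂ and qₖ = aₖqₖ₋₁ + qₖ₋₂:
  k=0: a=5, p=5, q=1
  k=1: a=3, p=16, q=3
  k=2: a=7, p=117, q=22
  k=3: a=3, p=367, q=69
  k=4: a=3, p=1218, q=229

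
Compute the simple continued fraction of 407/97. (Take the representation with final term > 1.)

407 = 4×97 + 19
97 = 5×19 + 2
19 = 9×2 + 1
2 = 2×1 + 0  (stop)
So 407/97 = [4; 5, 9, 2].

[4; 5, 9, 2]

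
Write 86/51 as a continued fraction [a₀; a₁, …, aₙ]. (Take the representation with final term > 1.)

[1; 1, 2, 5, 3]

86 = 1×51 + 35
51 = 1×35 + 16
35 = 2×16 + 3
16 = 5×3 + 1
3 = 3×1 + 0  (stop)
So 86/51 = [1; 1, 2, 5, 3].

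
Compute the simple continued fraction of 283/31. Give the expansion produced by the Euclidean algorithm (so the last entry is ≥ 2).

[9; 7, 1, 3]

283 = 9·31 + 4
31 = 7·4 + 3
4 = 1·3 + 1
3 = 3·1 + 0  (stop)
So 283/31 = [9; 7, 1, 3].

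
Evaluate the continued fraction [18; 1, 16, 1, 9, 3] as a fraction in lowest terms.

10514/555

Fold from the inside: start with 3/1.
  9 + 1/3 = 28/3
  1 + 3/28 = 31/28
  16 + 28/31 = 524/31
  1 + 31/524 = 555/524
  18 + 524/555 = 10514/555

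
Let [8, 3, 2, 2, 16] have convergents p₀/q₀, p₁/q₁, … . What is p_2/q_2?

Using pₖ = aₖpₖ₋₁ + pₖ₋₂, qₖ = aₖqₖ₋₁ + qₖ₋₂ (with p₋₁=1, p₋₂=0, q₋₁=0, q₋₂=1):
  k=0: a=8, p=8, q=1
  k=1: a=3, p=25, q=3
  k=2: a=2, p=58, q=7

58/7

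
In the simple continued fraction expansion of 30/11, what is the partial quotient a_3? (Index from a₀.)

30 = 2·11 + 8   →  a_0 = 2
11 = 1·8 + 3   →  a_1 = 1
8 = 2·3 + 2   →  a_2 = 2
3 = 1·2 + 1   →  a_3 = 1

1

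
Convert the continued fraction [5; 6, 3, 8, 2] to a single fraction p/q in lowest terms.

1728/335

Fold from the inside: start with 2/1.
  8 + 1/2 = 17/2
  3 + 2/17 = 53/17
  6 + 17/53 = 335/53
  5 + 53/335 = 1728/335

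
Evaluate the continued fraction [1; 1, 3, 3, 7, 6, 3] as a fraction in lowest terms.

Using pₖ = aₖpₖ₋₁ + pₖ₋₂ and qₖ = aₖqₖ₋₁ + qₖ₋₂:
  k=0: a=1, p=1, q=1
  k=1: a=1, p=2, q=1
  k=2: a=3, p=7, q=4
  k=3: a=3, p=23, q=13
  k=4: a=7, p=168, q=95
  k=5: a=6, p=1031, q=583
  k=6: a=3, p=3261, q=1844

3261/1844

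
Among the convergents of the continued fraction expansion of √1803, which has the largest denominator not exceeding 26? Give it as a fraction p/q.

552/13

√1803 = [42; 2, 6, 28, 6, 2, 84, …] (period length 6).
Convergents:
  p_0/q_0 = 42/1
  p_1/q_1 = 85/2
  p_2/q_2 = 552/13
  p_3/q_3 = 15541/366
q_2 = 13 ≤ 26 < 366 = q_3, so the answer is 552/13.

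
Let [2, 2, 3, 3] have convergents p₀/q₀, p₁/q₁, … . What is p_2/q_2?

17/7

Using pₖ = aₖpₖ₋₁ + pₖ₋₂, qₖ = aₖqₖ₋₁ + qₖ₋₂ (with p₋₁=1, p₋₂=0, q₋₁=0, q₋₂=1):
  k=0: a=2, p=2, q=1
  k=1: a=2, p=5, q=2
  k=2: a=3, p=17, q=7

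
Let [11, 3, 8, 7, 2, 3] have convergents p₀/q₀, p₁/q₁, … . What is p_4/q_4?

Using pₖ = aₖpₖ₋₁ + pₖ₋₂, qₖ = aₖqₖ₋₁ + qₖ₋₂ (with p₋₁=1, p₋₂=0, q₋₁=0, q₋₂=1):
  k=0: a=11, p=11, q=1
  k=1: a=3, p=34, q=3
  k=2: a=8, p=283, q=25
  k=3: a=7, p=2015, q=178
  k=4: a=2, p=4313, q=381

4313/381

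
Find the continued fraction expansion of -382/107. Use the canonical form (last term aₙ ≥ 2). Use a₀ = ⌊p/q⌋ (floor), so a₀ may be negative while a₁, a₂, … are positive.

-382 = -4*107 + 46
107 = 2*46 + 15
46 = 3*15 + 1
15 = 15*1 + 0  (stop)
So -382/107 = [-4; 2, 3, 15].

[-4; 2, 3, 15]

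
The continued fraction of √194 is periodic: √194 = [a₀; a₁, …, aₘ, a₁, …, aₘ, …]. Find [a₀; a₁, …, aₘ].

[13; 1, 12, 1, 26]

a₀ = ⌊√194⌋ = 13.
With m₀=0, d₀=1 and mₖ₊₁ = dₖaₖ − mₖ, dₖ₊₁ = (n − mₖ₊₁²)/dₖ, aₖ₊₁ = ⌊(a₀+mₖ₊₁)/dₖ₊₁⌋:
  k=1: m=13, d=25, a=1
  k=2: m=12, d=2, a=12
  k=3: m=12, d=25, a=1
  k=4: m=13, d=1, a=26
d=1 and a=2a₀=26 at k=4, so the next step gives (m, d) = (13, 25) again — its k=1 value — and the period has length 4.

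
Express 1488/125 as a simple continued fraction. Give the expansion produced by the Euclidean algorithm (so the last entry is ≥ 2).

1488 = 11×125 + 113
125 = 1×113 + 12
113 = 9×12 + 5
12 = 2×5 + 2
5 = 2×2 + 1
2 = 2×1 + 0  (stop)
So 1488/125 = [11; 1, 9, 2, 2, 2].

[11; 1, 9, 2, 2, 2]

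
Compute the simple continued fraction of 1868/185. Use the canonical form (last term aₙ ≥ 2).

[10; 10, 3, 1, 1, 2]

1868 = 10*185 + 18
185 = 10*18 + 5
18 = 3*5 + 3
5 = 1*3 + 2
3 = 1*2 + 1
2 = 2*1 + 0  (stop)
So 1868/185 = [10; 10, 3, 1, 1, 2].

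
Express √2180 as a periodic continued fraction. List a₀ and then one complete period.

[46; 1, 2, 4, 2, 1, 92]

a₀ = ⌊√2180⌋ = 46.
With m₀=0, d₀=1 and mₖ₊₁ = dₖaₖ − mₖ, dₖ₊₁ = (n − mₖ₊₁²)/dₖ, aₖ₊₁ = ⌊(a₀+mₖ₊₁)/dₖ₊₁⌋:
  k=1: m=46, d=64, a=1
  k=2: m=18, d=29, a=2
  k=3: m=40, d=20, a=4
  k=4: m=40, d=29, a=2
  k=5: m=18, d=64, a=1
  k=6: m=46, d=1, a=92
d=1 and a=2a₀=92 at k=6, so the next step gives (m, d) = (46, 64) again — its k=1 value — and the period has length 6.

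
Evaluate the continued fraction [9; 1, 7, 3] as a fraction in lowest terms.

247/25

Fold from the inside: start with 3/1.
  7 + 1/3 = 22/3
  1 + 3/22 = 25/22
  9 + 22/25 = 247/25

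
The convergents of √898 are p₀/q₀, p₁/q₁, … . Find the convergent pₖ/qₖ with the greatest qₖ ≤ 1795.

√898 = [29; 1, 28, 1, 58, …] (period length 4).
Convergents:
  p_0/q_0 = 29/1
  p_1/q_1 = 30/1
  p_2/q_2 = 869/29
  p_3/q_3 = 899/30
  p_4/q_4 = 53011/1769
  p_5/q_5 = 53910/1799
q_4 = 1769 ≤ 1795 < 1799 = q_5, so the answer is 53011/1769.

53011/1769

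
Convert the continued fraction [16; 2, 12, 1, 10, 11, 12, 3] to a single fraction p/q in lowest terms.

2009885/121949

Fold from the inside: start with 3/1.
  12 + 1/3 = 37/3
  11 + 3/37 = 410/37
  10 + 37/410 = 4137/410
  1 + 410/4137 = 4547/4137
  12 + 4137/4547 = 58701/4547
  2 + 4547/58701 = 121949/58701
  16 + 58701/121949 = 2009885/121949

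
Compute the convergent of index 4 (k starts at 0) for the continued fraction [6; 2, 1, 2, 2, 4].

Using pₖ = aₖpₖ₋₁ + pₖ₋₂, qₖ = aₖqₖ₋₁ + qₖ₋₂ (with p₋₁=1, p₋₂=0, q₋₁=0, q₋₂=1):
  k=0: a=6, p=6, q=1
  k=1: a=2, p=13, q=2
  k=2: a=1, p=19, q=3
  k=3: a=2, p=51, q=8
  k=4: a=2, p=121, q=19

121/19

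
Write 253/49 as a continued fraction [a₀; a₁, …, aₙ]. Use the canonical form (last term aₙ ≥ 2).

[5; 6, 8]

253 = 5×49 + 8
49 = 6×8 + 1
8 = 8×1 + 0  (stop)
So 253/49 = [5; 6, 8].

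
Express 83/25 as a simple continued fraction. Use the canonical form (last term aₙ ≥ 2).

[3; 3, 8]

83 = 3·25 + 8
25 = 3·8 + 1
8 = 8·1 + 0  (stop)
So 83/25 = [3; 3, 8].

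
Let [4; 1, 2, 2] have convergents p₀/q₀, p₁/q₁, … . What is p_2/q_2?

14/3

Using pₖ = aₖpₖ₋₁ + pₖ₋₂, qₖ = aₖqₖ₋₁ + qₖ₋₂ (with p₋₁=1, p₋₂=0, q₋₁=0, q₋₂=1):
  k=0: a=4, p=4, q=1
  k=1: a=1, p=5, q=1
  k=2: a=2, p=14, q=3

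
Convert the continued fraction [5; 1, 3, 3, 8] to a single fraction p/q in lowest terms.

623/108

Fold from the inside: start with 8/1.
  3 + 1/8 = 25/8
  3 + 8/25 = 83/25
  1 + 25/83 = 108/83
  5 + 83/108 = 623/108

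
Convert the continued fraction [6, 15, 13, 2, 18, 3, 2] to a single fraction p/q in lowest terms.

Fold from the inside: start with 2/1.
  3 + 1/2 = 7/2
  18 + 2/7 = 128/7
  2 + 7/128 = 263/128
  13 + 128/263 = 3547/263
  15 + 263/3547 = 53468/3547
  6 + 3547/53468 = 324355/53468

324355/53468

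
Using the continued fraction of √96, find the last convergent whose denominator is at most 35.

49/5

√96 = [9; 1, 3, 1, 18, …] (period length 4).
Convergents:
  p_0/q_0 = 9/1
  p_1/q_1 = 10/1
  p_2/q_2 = 39/4
  p_3/q_3 = 49/5
  p_4/q_4 = 921/94
q_3 = 5 ≤ 35 < 94 = q_4, so the answer is 49/5.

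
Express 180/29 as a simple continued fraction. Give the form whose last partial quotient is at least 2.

[6; 4, 1, 5]

180 = 6×29 + 6
29 = 4×6 + 5
6 = 1×5 + 1
5 = 5×1 + 0  (stop)
So 180/29 = [6; 4, 1, 5].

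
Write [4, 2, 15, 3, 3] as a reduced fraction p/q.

Using pₖ = aₖpₖ₋₁ + pₖ₋₂ and qₖ = aₖqₖ₋₁ + qₖ₋₂:
  k=0: a=4, p=4, q=1
  k=1: a=2, p=9, q=2
  k=2: a=15, p=139, q=31
  k=3: a=3, p=426, q=95
  k=4: a=3, p=1417, q=316

1417/316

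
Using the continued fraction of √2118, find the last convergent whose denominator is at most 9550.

√2118 = [46; 46, 92, …] (period length 2).
Convergents:
  p_0/q_0 = 46/1
  p_1/q_1 = 2117/46
  p_2/q_2 = 194810/4233
  p_3/q_3 = 8963377/194764
q_2 = 4233 ≤ 9550 < 194764 = q_3, so the answer is 194810/4233.

194810/4233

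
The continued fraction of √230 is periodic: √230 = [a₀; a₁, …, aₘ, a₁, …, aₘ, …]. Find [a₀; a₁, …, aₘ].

[15; 6, 30]

a₀ = ⌊√230⌋ = 15.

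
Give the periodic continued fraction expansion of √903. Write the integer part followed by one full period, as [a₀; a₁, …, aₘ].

a₀ = ⌊√903⌋ = 30.
With m₀=0, d₀=1 and mₖ₊₁ = dₖaₖ − mₖ, dₖ₊₁ = (n − mₖ₊₁²)/dₖ, aₖ₊₁ = ⌊(a₀+mₖ₊₁)/dₖ₊₁⌋:
  k=1: m=30, d=3, a=20
  k=2: m=30, d=1, a=60
d=1 and a=2a₀=60 at k=2, so the next step gives (m, d) = (30, 3) again — its k=1 value — and the period has length 2.

[30; 20, 60]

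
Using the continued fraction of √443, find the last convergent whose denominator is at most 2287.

18585/883

√443 = [21; 21, 42, …] (period length 2).
Convergents:
  p_0/q_0 = 21/1
  p_1/q_1 = 442/21
  p_2/q_2 = 18585/883
  p_3/q_3 = 390727/18564
q_2 = 883 ≤ 2287 < 18564 = q_3, so the answer is 18585/883.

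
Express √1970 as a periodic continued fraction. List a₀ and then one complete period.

[44; 2, 1, 1, 2, 88]

a₀ = ⌊√1970⌋ = 44.
With m₀=0, d₀=1 and mₖ₊₁ = dₖaₖ − mₖ, dₖ₊₁ = (n − mₖ₊₁²)/dₖ, aₖ₊₁ = ⌊(a₀+mₖ₊₁)/dₖ₊₁⌋:
  k=1: m=44, d=34, a=2
  k=2: m=24, d=41, a=1
  k=3: m=17, d=41, a=1
  k=4: m=24, d=34, a=2
  k=5: m=44, d=1, a=88
d=1 and a=2a₀=88 at k=5, so the next step gives (m, d) = (44, 34) again — its k=1 value — and the period has length 5.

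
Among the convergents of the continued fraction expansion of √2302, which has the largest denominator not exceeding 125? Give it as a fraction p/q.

√2302 = [47; 1, 46, 1, 94, …] (period length 4).
Convergents:
  p_0/q_0 = 47/1
  p_1/q_1 = 48/1
  p_2/q_2 = 2255/47
  p_3/q_3 = 2303/48
  p_4/q_4 = 218737/4559
q_3 = 48 ≤ 125 < 4559 = q_4, so the answer is 2303/48.

2303/48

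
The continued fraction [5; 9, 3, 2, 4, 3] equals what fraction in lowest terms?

Using pₖ = aₖpₖ₋₁ + pₖ₋₂ and qₖ = aₖqₖ₋₁ + qₖ₋₂:
  k=0: a=5, p=5, q=1
  k=1: a=9, p=46, q=9
  k=2: a=3, p=143, q=28
  k=3: a=2, p=332, q=65
  k=4: a=4, p=1471, q=288
  k=5: a=3, p=4745, q=929

4745/929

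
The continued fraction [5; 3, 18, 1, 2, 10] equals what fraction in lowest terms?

9419/1768

Using pₖ = aₖpₖ₋₁ + pₖ₋₂ and qₖ = aₖqₖ₋₁ + qₖ₋₂:
  k=0: a=5, p=5, q=1
  k=1: a=3, p=16, q=3
  k=2: a=18, p=293, q=55
  k=3: a=1, p=309, q=58
  k=4: a=2, p=911, q=171
  k=5: a=10, p=9419, q=1768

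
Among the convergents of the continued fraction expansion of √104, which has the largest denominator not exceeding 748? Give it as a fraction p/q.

5201/510

√104 = [10; 5, 20, …] (period length 2).
Convergents:
  p_0/q_0 = 10/1
  p_1/q_1 = 51/5
  p_2/q_2 = 1030/101
  p_3/q_3 = 5201/510
  p_4/q_4 = 105050/10301
q_3 = 510 ≤ 748 < 10301 = q_4, so the answer is 5201/510.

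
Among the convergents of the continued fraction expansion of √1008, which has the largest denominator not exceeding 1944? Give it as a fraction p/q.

√1008 = [31; 1, 2, 1, 62, …] (period length 4).
Convergents:
  p_0/q_0 = 31/1
  p_1/q_1 = 32/1
  p_2/q_2 = 95/3
  p_3/q_3 = 127/4
  p_4/q_4 = 7969/251
  p_5/q_5 = 8096/255
  p_6/q_6 = 24161/761
  p_7/q_7 = 32257/1016
  p_8/q_8 = 2024095/63753
q_7 = 1016 ≤ 1944 < 63753 = q_8, so the answer is 32257/1016.

32257/1016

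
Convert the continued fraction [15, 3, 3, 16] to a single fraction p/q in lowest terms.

2494/163

Fold from the inside: start with 16/1.
  3 + 1/16 = 49/16
  3 + 16/49 = 163/49
  15 + 49/163 = 2494/163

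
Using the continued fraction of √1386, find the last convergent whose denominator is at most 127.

1787/48

√1386 = [37; 4, 2, 1, 2, 1, 2, 4, 74, …] (period length 8).
Convergents:
  p_0/q_0 = 37/1
  p_1/q_1 = 149/4
  p_2/q_2 = 335/9
  p_3/q_3 = 484/13
  p_4/q_4 = 1303/35
  p_5/q_5 = 1787/48
  p_6/q_6 = 4877/131
q_5 = 48 ≤ 127 < 131 = q_6, so the answer is 1787/48.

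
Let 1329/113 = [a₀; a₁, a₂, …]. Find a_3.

1329 = 11·113 + 86   →  a_0 = 11
113 = 1·86 + 27   →  a_1 = 1
86 = 3·27 + 5   →  a_2 = 3
27 = 5·5 + 2   →  a_3 = 5

5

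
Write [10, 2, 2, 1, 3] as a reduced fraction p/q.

271/26

Fold from the inside: start with 3/1.
  1 + 1/3 = 4/3
  2 + 3/4 = 11/4
  2 + 4/11 = 26/11
  10 + 11/26 = 271/26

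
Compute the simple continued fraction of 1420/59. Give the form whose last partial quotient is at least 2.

[24; 14, 1, 3]

1420 = 24×59 + 4
59 = 14×4 + 3
4 = 1×3 + 1
3 = 3×1 + 0  (stop)
So 1420/59 = [24; 14, 1, 3].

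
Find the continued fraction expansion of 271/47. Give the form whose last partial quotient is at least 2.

271 = 5×47 + 36
47 = 1×36 + 11
36 = 3×11 + 3
11 = 3×3 + 2
3 = 1×2 + 1
2 = 2×1 + 0  (stop)
So 271/47 = [5; 1, 3, 3, 1, 2].

[5; 1, 3, 3, 1, 2]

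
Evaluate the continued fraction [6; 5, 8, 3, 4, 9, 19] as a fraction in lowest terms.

Using pₖ = aₖpₖ₋₁ + pₖ₋₂ and qₖ = aₖqₖ₋₁ + qₖ₋₂:
  k=0: a=6, p=6, q=1
  k=1: a=5, p=31, q=5
  k=2: a=8, p=254, q=41
  k=3: a=3, p=793, q=128
  k=4: a=4, p=3426, q=553
  k=5: a=9, p=31627, q=5105
  k=6: a=19, p=604339, q=97548

604339/97548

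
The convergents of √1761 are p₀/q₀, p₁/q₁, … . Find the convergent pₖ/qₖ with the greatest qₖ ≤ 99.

1175/28

√1761 = [41; 1, 26, 1, 82, …] (period length 4).
Convergents:
  p_0/q_0 = 41/1
  p_1/q_1 = 42/1
  p_2/q_2 = 1133/27
  p_3/q_3 = 1175/28
  p_4/q_4 = 97483/2323
q_3 = 28 ≤ 99 < 2323 = q_4, so the answer is 1175/28.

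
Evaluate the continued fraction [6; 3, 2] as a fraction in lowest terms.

Using pₖ = aₖpₖ₋₁ + pₖ₋₂ and qₖ = aₖqₖ₋₁ + qₖ₋₂:
  k=0: a=6, p=6, q=1
  k=1: a=3, p=19, q=3
  k=2: a=2, p=44, q=7

44/7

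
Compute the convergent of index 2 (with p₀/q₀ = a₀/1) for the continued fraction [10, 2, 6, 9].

136/13

Using pₖ = aₖpₖ₋₁ + pₖ₋₂, qₖ = aₖqₖ₋₁ + qₖ₋₂ (with p₋₁=1, p₋₂=0, q₋₁=0, q₋₂=1):
  k=0: a=10, p=10, q=1
  k=1: a=2, p=21, q=2
  k=2: a=6, p=136, q=13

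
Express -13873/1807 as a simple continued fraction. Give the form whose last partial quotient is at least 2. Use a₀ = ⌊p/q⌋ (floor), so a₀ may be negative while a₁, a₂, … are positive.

[-8; 3, 10, 19, 3]

-13873 = -8*1807 + 583
1807 = 3*583 + 58
583 = 10*58 + 3
58 = 19*3 + 1
3 = 3*1 + 0  (stop)
So -13873/1807 = [-8; 3, 10, 19, 3].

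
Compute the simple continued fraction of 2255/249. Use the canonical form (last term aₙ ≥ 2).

[9; 17, 1, 3, 1, 2]

2255 = 9·249 + 14
249 = 17·14 + 11
14 = 1·11 + 3
11 = 3·3 + 2
3 = 1·2 + 1
2 = 2·1 + 0  (stop)
So 2255/249 = [9; 17, 1, 3, 1, 2].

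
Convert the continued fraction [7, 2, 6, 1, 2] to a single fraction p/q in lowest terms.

Fold from the inside: start with 2/1.
  1 + 1/2 = 3/2
  6 + 2/3 = 20/3
  2 + 3/20 = 43/20
  7 + 20/43 = 321/43

321/43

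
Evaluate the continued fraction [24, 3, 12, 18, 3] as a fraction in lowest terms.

Using pₖ = aₖpₖ₋₁ + pₖ₋₂ and qₖ = aₖqₖ₋₁ + qₖ₋₂:
  k=0: a=24, p=24, q=1
  k=1: a=3, p=73, q=3
  k=2: a=12, p=900, q=37
  k=3: a=18, p=16273, q=669
  k=4: a=3, p=49719, q=2044

49719/2044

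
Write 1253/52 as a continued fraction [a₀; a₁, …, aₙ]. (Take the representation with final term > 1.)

1253 = 24×52 + 5
52 = 10×5 + 2
5 = 2×2 + 1
2 = 2×1 + 0  (stop)
So 1253/52 = [24; 10, 2, 2].

[24; 10, 2, 2]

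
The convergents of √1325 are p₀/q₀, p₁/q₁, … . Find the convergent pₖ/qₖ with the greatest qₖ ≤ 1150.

26536/729

√1325 = [36; 2, 2, 72, …] (period length 3).
Convergents:
  p_0/q_0 = 36/1
  p_1/q_1 = 73/2
  p_2/q_2 = 182/5
  p_3/q_3 = 13177/362
  p_4/q_4 = 26536/729
  p_5/q_5 = 66249/1820
q_4 = 729 ≤ 1150 < 1820 = q_5, so the answer is 26536/729.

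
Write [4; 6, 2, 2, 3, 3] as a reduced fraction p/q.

Using pₖ = aₖpₖ₋₁ + pₖ₋₂ and qₖ = aₖqₖ₋₁ + qₖ₋₂:
  k=0: a=4, p=4, q=1
  k=1: a=6, p=25, q=6
  k=2: a=2, p=54, q=13
  k=3: a=2, p=133, q=32
  k=4: a=3, p=453, q=109
  k=5: a=3, p=1492, q=359

1492/359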